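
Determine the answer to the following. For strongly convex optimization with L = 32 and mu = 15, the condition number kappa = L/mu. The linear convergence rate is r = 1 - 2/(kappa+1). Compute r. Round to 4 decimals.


Step 1: Compute the condition number.
kappa = L/mu = 32/15 = 2.1333
Step 2: Compute the convergence rate.
r = 1 - 2/(kappa + 1) = 1 - 2*mu/(L + mu) = (L - mu)/(L + mu) = 17/47 = 0.3617


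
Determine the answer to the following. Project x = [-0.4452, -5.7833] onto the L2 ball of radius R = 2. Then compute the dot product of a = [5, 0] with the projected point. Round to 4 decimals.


Step 1: Compute ||x|| (intermediates to 6 decimals).
||x|| = sqrt((-0.4452)^2 + (-5.7833)^2) = 5.80041
Step 2: Project.
Since ||x|| > R, scale = R/||x|| = 2/5.80041 = 0.344803, proj(x) = scale * x
proj(x) = [-0.153506, -1.994099]
Step 3: Dot product.
a^T * proj(x) = 5*(-0.153506) + 0*(-1.994099) = -0.7675


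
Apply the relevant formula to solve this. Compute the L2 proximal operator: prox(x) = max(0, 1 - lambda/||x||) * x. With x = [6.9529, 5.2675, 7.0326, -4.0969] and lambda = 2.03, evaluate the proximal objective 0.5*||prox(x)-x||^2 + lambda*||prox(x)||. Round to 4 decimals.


Step 1: Compute ||x||.
||x|| = 11.9303
Step 2: Compute scaling factor.
scale = max(0, 1 - 2.03/11.9303) = 0.8298
Step 3: prox(x) = [5.7698, 4.3712, 5.836, -3.3998]
||prox(x)|| = 9.9003
Step 4: Proximal objective.
0.5*||prox-x||^2 = 2.0605
lambda*||prox|| = 20.0976
Total = 22.158


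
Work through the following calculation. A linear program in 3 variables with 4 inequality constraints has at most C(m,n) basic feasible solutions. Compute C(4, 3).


Each vertex corresponds to some choice of n active constraints out of m, so the number of vertices is at most C(m, n) = m! / (n!(m-n)!).
m = 4, n = 3
Numerator: 4 * 3 * 2
Denominator: 3! = 6
C(4, 3) = 4


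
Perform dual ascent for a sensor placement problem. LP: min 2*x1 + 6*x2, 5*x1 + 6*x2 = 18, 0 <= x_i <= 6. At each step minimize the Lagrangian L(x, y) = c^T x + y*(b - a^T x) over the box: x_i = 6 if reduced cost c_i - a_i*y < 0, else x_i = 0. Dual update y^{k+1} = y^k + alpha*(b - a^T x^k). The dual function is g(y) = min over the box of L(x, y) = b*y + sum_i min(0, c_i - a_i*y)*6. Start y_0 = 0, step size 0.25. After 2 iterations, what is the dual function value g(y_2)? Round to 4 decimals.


Dual ascent for LP: min 2*x1 + 6*x2, 5*x1 + 6*x2 = 18, 0 <= x_i <= 6
Step 1: y^k = 0.0, reduced costs: (2.0, 6.0)
  x^k = (0.0, 0.0), subgradient = b - a^T x = 18.0
  y^{k+1} = 0.0 + 0.25*18.0 = 4.5
Step 2: y^k = 4.5, reduced costs: (-20.5, -21.0)
  x^k = (6.0, 6.0), subgradient = b - a^T x = -48.0
  y^{k+1} = 4.5 + 0.25*-48.0 = -7.5
Dual objective at y_2 = -7.5: reduced costs (39.5, 51.0), box minimizer x = (0.0, 0.0)
g(y_2) = b*y + (c1 - a1*y)*x1 + (c2 - a2*y)*x2 = 18*(-7.5) + 39.5*0.0 + 51.0*0.0 = -135.0 + 0.0 + 0.0 = -135.0


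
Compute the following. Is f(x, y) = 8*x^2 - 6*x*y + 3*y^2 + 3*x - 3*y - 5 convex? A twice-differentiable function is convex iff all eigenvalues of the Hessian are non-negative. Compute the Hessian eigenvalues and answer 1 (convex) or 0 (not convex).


The Hessian of f(x,y) = 8*x^2 - 6*x*y + 3*y^2 + 3*x - 3*y - 5 is:
H = [[16, -6], [-6, 6]]
Trace = 16 + 6 = 22
Determinant = 16*6 - (-6)^2 = 60
Discriminant = (22)^2 - 4*60 = 244.0
Eigenvalues: lambda_1 = 3.1898, lambda_2 = 18.8102
The function is convex.

1


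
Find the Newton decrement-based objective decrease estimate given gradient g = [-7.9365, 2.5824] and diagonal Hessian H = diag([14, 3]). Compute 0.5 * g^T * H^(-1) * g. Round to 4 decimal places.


Step 1: H is diagonal, so H^(-1) * g = [-0.5669, 0.8608].
Step 2: g^T H^(-1) g = sum_i g_i^2 / H_ii
  = (-7.9365)^2/14 + (2.5824)^2/3
  = 4.4991 + 2.2229 = 6.7221
Step 3: Objective decrease = 0.5 * g^T H^(-1) g = 3.361


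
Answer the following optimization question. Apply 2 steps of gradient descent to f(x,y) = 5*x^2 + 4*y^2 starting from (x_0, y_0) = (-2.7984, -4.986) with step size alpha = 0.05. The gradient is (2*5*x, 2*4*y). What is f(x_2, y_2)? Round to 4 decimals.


Gradient descent on f(x,y) = 5*x^2 + 4*y^2.
Starting point: (-2.7984, -4.986), alpha = 0.05
Step 1: grad_x = 2*5*-2.7984 = -27.984, grad_y = 2*4*-4.986 = -39.888
  x_1 = -2.7984 - 0.05*-27.984 = -1.3992
  y_1 = -4.986 - 0.05*-39.888 = -2.9916
Step 2: grad_x = 2*5*-1.3992 = -13.992, grad_y = 2*4*-2.9916 = -23.9328
  x_2 = -1.3992 - 0.05*-13.992 = -0.6996
  y_2 = -2.9916 - 0.05*-23.9328 = -1.795
f(-0.6996, -1.795) = 5*(-0.6996)^2 + 4*(-1.795)^2 = 15.3347


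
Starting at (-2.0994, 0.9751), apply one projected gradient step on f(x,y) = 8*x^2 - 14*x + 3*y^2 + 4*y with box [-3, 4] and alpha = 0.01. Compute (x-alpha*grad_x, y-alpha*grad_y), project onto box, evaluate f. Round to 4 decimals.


Step 1: Compute gradient at (-2.0994, 0.9751).
grad_x = 2*8*-2.0994 - 14 = -47.5904
grad_y = 2*3*0.9751 + 4 = 9.8506
Step 2: Gradient step.
x_raw = -2.0994 - 0.01*-47.5904 = -1.6235
y_raw = 0.9751 - 0.01*9.8506 = 0.8766
Step 3: Project onto [-3, 4].
x_proj = clip(-1.6235) = -1.6235
y_proj = clip(0.8766) = 0.8766
Step 4: Evaluate f.
f(-1.6235, 0.8766) = 49.6265


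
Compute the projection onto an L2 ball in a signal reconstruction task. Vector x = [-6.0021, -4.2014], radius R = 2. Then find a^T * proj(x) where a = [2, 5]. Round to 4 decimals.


Step 1: Compute ||x|| (intermediates to 6 decimals).
||x|| = sqrt((-6.0021)^2 + (-4.2014)^2) = 7.326457
Step 2: Project.
Since ||x|| > R, scale = R/||x|| = 2/7.326457 = 0.272983, proj(x) = scale * x
proj(x) = [-1.638471, -1.146911]
Step 3: Dot product.
a^T * proj(x) = 2*(-1.638471) + 5*(-1.146911) = -9.0115


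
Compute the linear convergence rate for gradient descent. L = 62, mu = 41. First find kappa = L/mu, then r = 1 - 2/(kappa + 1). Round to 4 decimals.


Step 1: Compute the condition number.
kappa = L/mu = 62/41 = 1.5122
Step 2: Compute the convergence rate.
r = 1 - 2/(kappa + 1) = 1 - 2*mu/(L + mu) = (L - mu)/(L + mu) = 21/103 = 0.2039


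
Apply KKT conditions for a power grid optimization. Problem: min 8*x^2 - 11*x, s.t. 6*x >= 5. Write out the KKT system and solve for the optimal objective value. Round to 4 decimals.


Step 1: Try lambda = 0 (constraint inactive).
x_unc = 11/(2*8) = 0.6875
Check: 6*0.6875 = 4.125 < 5 -- violated!
Step 2: Constraint must be active: 6*x = 5
x* = 5/6 = 0.8333 (rounded; the exact value 5/6 is used below)
lambda = (2*8*(5/6) - 11)/6 = 0.3889
Step 3: Compute optimal value.
f(x*) = 8*(5/6)^2 - 11*(5/6) = -3.6111


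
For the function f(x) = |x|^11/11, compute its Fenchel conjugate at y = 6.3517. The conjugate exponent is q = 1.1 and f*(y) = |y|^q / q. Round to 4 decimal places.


The conjugate exponent q satisfies 1/p + 1/q = 1.
p = 11, so q = 11/(11 - 1) = 1.1
|y|^q = 6.3517^1.1 = 7.6415
f*(6.3517) = 7.6415 / 1.1 = 6.9468


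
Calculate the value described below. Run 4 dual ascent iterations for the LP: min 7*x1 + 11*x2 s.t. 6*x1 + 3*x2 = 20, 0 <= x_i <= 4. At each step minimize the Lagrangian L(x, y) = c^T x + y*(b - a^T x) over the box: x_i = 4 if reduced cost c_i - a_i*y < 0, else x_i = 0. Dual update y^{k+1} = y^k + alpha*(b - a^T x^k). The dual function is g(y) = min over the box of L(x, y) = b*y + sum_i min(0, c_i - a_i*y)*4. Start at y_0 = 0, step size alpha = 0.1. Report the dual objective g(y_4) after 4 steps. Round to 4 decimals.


Dual ascent for LP: min 7*x1 + 11*x2, 6*x1 + 3*x2 = 20, 0 <= x_i <= 4
Step 1: y^k = 0.0, reduced costs: (7.0, 11.0)
  x^k = (0.0, 0.0), subgradient = b - a^T x = 20.0
  y^{k+1} = 0.0 + 0.1*20.0 = 2.0
Step 2: y^k = 2.0, reduced costs: (-5.0, 5.0)
  x^k = (4.0, 0.0), subgradient = b - a^T x = -4.0
  y^{k+1} = 2.0 + 0.1*-4.0 = 1.6
Step 3: y^k = 1.6, reduced costs: (-2.6, 6.2)
  x^k = (4.0, 0.0), subgradient = b - a^T x = -4.0
  y^{k+1} = 1.6 + 0.1*-4.0 = 1.2
Step 4: y^k = 1.2, reduced costs: (-0.2, 7.4)
  x^k = (4.0, 0.0), subgradient = b - a^T x = -4.0
  y^{k+1} = 1.2 + 0.1*-4.0 = 0.8
Dual objective at y_4 = 0.8: reduced costs (2.2, 8.6), box minimizer x = (0.0, 0.0)
g(y_4) = b*y + (c1 - a1*y)*x1 + (c2 - a2*y)*x2 = 20*0.8 + 2.2*0.0 + 8.6*0.0 = 16.0 + 0.0 + 0.0 = 16.0


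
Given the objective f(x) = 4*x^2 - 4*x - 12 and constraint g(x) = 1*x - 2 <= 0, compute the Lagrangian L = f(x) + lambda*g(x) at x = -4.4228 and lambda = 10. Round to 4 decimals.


Step 1: Evaluate f(x).
f(-4.4228) = 4*(-4.4228)^2 - 4*(-4.4228) - 12 = 83.9358
Step 2: Evaluate g(x).
g(-4.4228) = 1*-4.4228 - 2 = -6.4228
Step 3: Compute Lagrangian.
L = 83.9358 + 10*-6.4228 = 19.7078


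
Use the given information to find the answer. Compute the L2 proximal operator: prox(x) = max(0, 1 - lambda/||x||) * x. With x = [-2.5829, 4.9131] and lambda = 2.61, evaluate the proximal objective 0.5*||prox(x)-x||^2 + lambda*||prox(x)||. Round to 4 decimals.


Step 1: Compute ||x||.
||x|| = 5.5507
Step 2: Compute scaling factor.
scale = max(0, 1 - 2.61/5.5507) = 0.5298
Step 3: prox(x) = [-1.3684, 2.6029]
||prox(x)|| = 2.9407
Step 4: Proximal objective.
0.5*||prox-x||^2 = 3.4061
lambda*||prox|| = 7.6752
Total = 11.0812


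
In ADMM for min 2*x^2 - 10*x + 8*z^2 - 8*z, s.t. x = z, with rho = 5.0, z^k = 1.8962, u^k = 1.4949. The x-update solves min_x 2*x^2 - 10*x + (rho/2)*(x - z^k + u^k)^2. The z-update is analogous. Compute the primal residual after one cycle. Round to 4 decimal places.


ADMM iteration with rho = 5.0, z^k = 1.8962, u^k = 1.4949
Step 1: x-update.
Minimize 2*x^2 - 10*x + (5.0/2)*(x - 1.8962 + 1.4949)^2
FOC: (2*2 + 5.0)*x = 10 + 5.0*(1.8962 - 1.4949)
x^{k+1} = 1.3341
Step 2: z-update.
Minimize 8*z^2 - 8*z + (5.0/2)*(1.3341 - z + 1.4949)^2
FOC: (2*8 + 5.0)*z = 8 + 5.0*(1.3341 + 1.4949)
z^{k+1} = 1.0545
Step 3: u-update.
u^{k+1} = 1.4949 + 1.3341 - 1.0545 = 1.7744
Step 4: Primal residual = |1.3341 - 1.0545| = 0.2795


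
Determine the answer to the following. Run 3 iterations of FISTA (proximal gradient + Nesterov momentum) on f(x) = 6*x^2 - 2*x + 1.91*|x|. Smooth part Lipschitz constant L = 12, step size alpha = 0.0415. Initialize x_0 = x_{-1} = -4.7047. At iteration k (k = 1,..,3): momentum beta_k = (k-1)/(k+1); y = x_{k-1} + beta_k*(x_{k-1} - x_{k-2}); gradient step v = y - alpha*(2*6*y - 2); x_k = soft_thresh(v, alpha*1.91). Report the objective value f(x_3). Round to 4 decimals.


FISTA on f(x) = 6*x^2 - 2*x + 1.91*|x|
L = 12, alpha = 0.0415
Iteration 1: beta = 0.0, y = -4.7047 + 0.0*(-4.7047 + 4.7047) = -4.7047
  grad(y) = -58.4564, v = y - alpha*grad = -2.2788
  prox(v) = soft_thresh(-2.2788, 0.0793) = -2.1995
Iteration 2: beta = 0.3333, y = -2.1995 + 0.3333*(-2.1995 + 4.7047) = -1.3644
  grad(y) = -18.3731, v = y - alpha*grad = -0.6019
  prox(v) = soft_thresh(-0.6019, 0.0793) = -0.5227
Iteration 3: beta = 0.5, y = -0.5227 + 0.5*(-0.5227 + 2.1995) = 0.3157
  grad(y) = 1.7888, v = y - alpha*grad = 0.2415
  prox(v) = soft_thresh(0.2415, 0.0793) = 0.1622
f(x_3) = 6*0.1622^2 - 2*0.1622 + 1.91*|0.1622| = 0.1433


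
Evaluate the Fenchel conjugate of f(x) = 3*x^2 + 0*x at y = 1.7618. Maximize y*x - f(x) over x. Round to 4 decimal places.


f*(y) = sup_x {y*x - a*x^2 - b*x} = sup_x {(y-b)*x - a*x^2}
FOC: (y - b) - 2a*x = 0 => x* = (y - b)/(2a)
x* = (1.7618 - 0)/(2*3) = 0.2936
f*(1.7618) = (y-b)^2/(4a) = (1.7618 - 0)^2/(4*3)
= 3.1039/12 = 0.2587


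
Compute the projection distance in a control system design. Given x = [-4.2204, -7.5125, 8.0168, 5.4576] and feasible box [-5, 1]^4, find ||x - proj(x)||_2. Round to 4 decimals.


Project each component onto [-5, 1].
clip(-4.2204) = -4.2204, clip(-7.5125) = -5.0, clip(8.0168) = 1.0, clip(5.4576) = 1.0
Projection = [-4.2204, -5.0, 1.0, 1.0]
Squared diffs: [0.0, 6.3127, 49.2355, 19.8702]
Distance = sqrt(75.4184) = 8.6844


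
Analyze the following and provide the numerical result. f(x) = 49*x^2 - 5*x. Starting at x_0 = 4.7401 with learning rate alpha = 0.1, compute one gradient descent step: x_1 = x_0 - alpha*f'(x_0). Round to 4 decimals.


We compute the gradient at x_0 and apply the update.
f'(x) = 98*x - 5
f'(4.7401) = 98*4.7401 - 5 = 459.5298
x_1 = 4.7401 - 0.1*459.5298 = -41.2129


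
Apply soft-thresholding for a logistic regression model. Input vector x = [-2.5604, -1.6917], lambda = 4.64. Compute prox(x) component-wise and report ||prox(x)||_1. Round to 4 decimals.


Soft-thresholding with lambda = 4.64:
prox(-2.5604) = sign(-2.5604)*max(|-2.5604| - 4.64, 0) = 0.0
prox(-1.6917) = sign(-1.6917)*max(|-1.6917| - 4.64, 0) = 0.0
prox(x) = [0.0, 0.0]
||prox(x)||_1 = 0.0 + 0.0 = 0.0


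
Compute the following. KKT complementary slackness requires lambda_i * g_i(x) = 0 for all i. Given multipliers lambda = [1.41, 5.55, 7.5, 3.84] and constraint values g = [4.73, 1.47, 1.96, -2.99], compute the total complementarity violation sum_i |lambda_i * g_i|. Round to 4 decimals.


KKT complementary slackness check:
lambda_1 * g_1 = 1.41 * 4.73 = 6.6693
lambda_2 * g_2 = 5.55 * 1.47 = 8.1585
lambda_3 * g_3 = 7.5 * 1.96 = 14.7
lambda_4 * g_4 = 3.84 * -2.99 = -11.4816
Total violation = 6.6693 + 8.1585 + 14.7 + 11.4816 = 41.0094


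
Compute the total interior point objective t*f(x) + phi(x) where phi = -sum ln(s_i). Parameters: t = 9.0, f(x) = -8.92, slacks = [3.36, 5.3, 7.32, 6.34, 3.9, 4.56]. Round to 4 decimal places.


Step 1: Compute log-barrier.
ln values: [1.2119, 1.6677, 1.9906, 1.8469, 1.361, 1.5173]
phi = -(1.2119 + 1.6677 + 1.9906 + 1.8469 + 1.361 + 1.5173) = -9.5954
Step 2: Compute augmented objective.
t*f(x) = 9.0*-8.92 = -80.28
Total = -80.28 - 9.5954 = -89.8754


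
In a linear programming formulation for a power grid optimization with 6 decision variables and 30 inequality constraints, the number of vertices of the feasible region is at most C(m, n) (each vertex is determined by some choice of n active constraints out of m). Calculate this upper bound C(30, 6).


Each vertex corresponds to some choice of n active constraints out of m, so the number of vertices is at most C(m, n) = m! / (n!(m-n)!).
m = 30, n = 6
Numerator: 30 * 29 * 28 * 27 * 26 * 25
Denominator: 6! = 720
C(30, 6) = 593775


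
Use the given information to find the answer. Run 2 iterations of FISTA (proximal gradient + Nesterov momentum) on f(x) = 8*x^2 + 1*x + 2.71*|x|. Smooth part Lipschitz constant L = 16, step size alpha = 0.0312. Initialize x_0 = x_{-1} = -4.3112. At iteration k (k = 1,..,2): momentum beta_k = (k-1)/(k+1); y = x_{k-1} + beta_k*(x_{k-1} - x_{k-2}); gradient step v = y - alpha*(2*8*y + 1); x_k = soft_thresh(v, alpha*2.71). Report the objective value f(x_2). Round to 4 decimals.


FISTA on f(x) = 8*x^2 + 1*x + 2.71*|x|
L = 16, alpha = 0.0312
Iteration 1: beta = 0.0, y = -4.3112 + 0.0*(-4.3112 + 4.3112) = -4.3112
  grad(y) = -67.9792, v = y - alpha*grad = -2.1902
  prox(v) = soft_thresh(-2.1902, 0.0846) = -2.1057
Iteration 2: beta = 0.3333, y = -2.1057 + 0.3333*(-2.1057 + 4.3112) = -1.3705
  grad(y) = -20.9285, v = y - alpha*grad = -0.7176
  prox(v) = soft_thresh(-0.7176, 0.0846) = -0.633
f(x_2) = 8*(-0.633)^2 + 1*(-0.633) + 2.71*|-0.633| = 4.288


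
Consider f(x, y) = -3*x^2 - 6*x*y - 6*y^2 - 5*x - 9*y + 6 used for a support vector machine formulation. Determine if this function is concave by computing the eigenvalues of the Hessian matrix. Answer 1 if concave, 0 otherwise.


The Hessian of f(x,y) = -3*x^2 - 6*x*y - 6*y^2 - 5*x - 9*y + 6 is:
H = [[-6, -6], [-6, -12]]
Trace = -6 - 12 = -18
Determinant = -6*-12 - (-6)^2 = 36
Discriminant = (-18)^2 - 4*36 = 180.0
Eigenvalues: lambda_1 = -15.7082, lambda_2 = -2.2918
The function is concave.

1


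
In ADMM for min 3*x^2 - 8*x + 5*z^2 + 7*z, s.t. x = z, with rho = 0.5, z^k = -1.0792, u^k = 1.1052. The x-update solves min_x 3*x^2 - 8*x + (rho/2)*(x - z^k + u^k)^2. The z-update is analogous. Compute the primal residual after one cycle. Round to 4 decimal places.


ADMM iteration with rho = 0.5, z^k = -1.0792, u^k = 1.1052
Step 1: x-update.
Minimize 3*x^2 - 8*x + (0.5/2)*(x + 1.0792 + 1.1052)^2
FOC: (2*3 + 0.5)*x = 8 + 0.5*(-1.0792 - 1.1052)
x^{k+1} = 1.0627
Step 2: z-update.
Minimize 5*z^2 + 7*z + (0.5/2)*(1.0627 - z + 1.1052)^2
FOC: (2*5 + 0.5)*z = -7 + 0.5*(1.0627 + 1.1052)
z^{k+1} = -0.5634
Step 3: u-update.
u^{k+1} = 1.1052 + 1.0627 + 0.5634 = 2.7314
Step 4: Primal residual = |1.0627 + 0.5634| = 1.6262


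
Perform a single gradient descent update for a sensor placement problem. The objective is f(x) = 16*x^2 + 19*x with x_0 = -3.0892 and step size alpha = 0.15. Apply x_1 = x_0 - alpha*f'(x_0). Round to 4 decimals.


We compute the gradient at x_0 and apply the update.
f'(x) = 32*x + 19
f'(-3.0892) = 32*-3.0892 + 19 = -79.8544
x_1 = -3.0892 - 0.15*-79.8544 = 8.889


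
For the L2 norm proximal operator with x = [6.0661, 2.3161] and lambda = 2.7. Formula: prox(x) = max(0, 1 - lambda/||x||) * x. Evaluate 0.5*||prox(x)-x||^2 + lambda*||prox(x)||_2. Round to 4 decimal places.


Step 1: Compute ||x||.
||x|| = 6.4932
Step 2: Compute scaling factor.
scale = max(0, 1 - 2.7/6.4932) = 0.5842
Step 3: prox(x) = [3.5437, 1.353]
||prox(x)|| = 3.7932
Step 4: Proximal objective.
0.5*||prox-x||^2 = 3.645
lambda*||prox|| = 10.2416
Total = 13.8867


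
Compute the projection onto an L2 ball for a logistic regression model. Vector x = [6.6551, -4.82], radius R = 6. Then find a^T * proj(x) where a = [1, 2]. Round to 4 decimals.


Step 1: Compute ||x|| (intermediates to 6 decimals).
||x|| = sqrt(6.6551^2 + (-4.82)^2) = 8.217223
Step 2: Project.
Since ||x|| > R, scale = R/||x|| = 6/8.217223 = 0.730174, proj(x) = scale * x
proj(x) = [4.859381, -3.519439]
Step 3: Dot product.
a^T * proj(x) = 1*4.859381 + 2*(-3.519439) = -2.1795


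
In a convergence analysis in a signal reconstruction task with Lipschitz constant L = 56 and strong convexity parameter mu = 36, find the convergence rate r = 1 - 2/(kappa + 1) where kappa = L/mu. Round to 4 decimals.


Step 1: Compute the condition number.
kappa = L/mu = 56/36 = 1.5556
Step 2: Compute the convergence rate.
r = 1 - 2/(kappa + 1) = 1 - 2*mu/(L + mu) = (L - mu)/(L + mu) = 20/92 = 0.2174


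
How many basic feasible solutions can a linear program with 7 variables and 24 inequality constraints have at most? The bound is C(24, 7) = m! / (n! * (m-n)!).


Each vertex corresponds to some choice of n active constraints out of m, so the number of vertices is at most C(m, n) = m! / (n!(m-n)!).
m = 24, n = 7
Numerator: 24 * 23 * 22 * 21 * 20 * 19 * 18
Denominator: 7! = 5040
C(24, 7) = 346104


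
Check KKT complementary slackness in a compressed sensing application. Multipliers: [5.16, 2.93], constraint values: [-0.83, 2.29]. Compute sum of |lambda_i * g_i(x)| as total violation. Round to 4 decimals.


KKT complementary slackness check:
lambda_1 * g_1 = 5.16 * -0.83 = -4.2828
lambda_2 * g_2 = 2.93 * 2.29 = 6.7097
Total violation = 4.2828 + 6.7097 = 10.9925


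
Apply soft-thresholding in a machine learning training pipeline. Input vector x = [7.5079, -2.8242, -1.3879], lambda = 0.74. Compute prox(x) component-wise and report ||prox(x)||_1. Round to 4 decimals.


Soft-thresholding with lambda = 0.74:
prox(7.5079) = sign(7.5079)*max(|7.5079| - 0.74, 0) = 6.7679
prox(-2.8242) = sign(-2.8242)*max(|-2.8242| - 0.74, 0) = -2.0842
prox(-1.3879) = sign(-1.3879)*max(|-1.3879| - 0.74, 0) = -0.6479
prox(x) = [6.7679, -2.0842, -0.6479]
||prox(x)||_1 = 6.7679 + 2.0842 + 0.6479 = 9.5


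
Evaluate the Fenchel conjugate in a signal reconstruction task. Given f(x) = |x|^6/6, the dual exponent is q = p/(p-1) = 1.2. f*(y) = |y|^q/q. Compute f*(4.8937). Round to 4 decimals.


The conjugate exponent q satisfies 1/p + 1/q = 1.
p = 6, so q = 6/(6 - 1) = 1.2
|y|^q = 4.8937^1.2 = 6.723
f*(4.8937) = 6.723 / 1.2 = 5.6025


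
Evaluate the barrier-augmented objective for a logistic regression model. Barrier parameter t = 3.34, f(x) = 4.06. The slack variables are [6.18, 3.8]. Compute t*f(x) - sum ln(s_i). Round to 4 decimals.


Step 1: Compute log-barrier.
ln values: [1.8213, 1.335]
phi = -(1.8213 + 1.335) = -3.1563
Step 2: Compute augmented objective.
t*f(x) = 3.34*4.06 = 13.5604
Total = 13.5604 - 3.1563 = 10.4041


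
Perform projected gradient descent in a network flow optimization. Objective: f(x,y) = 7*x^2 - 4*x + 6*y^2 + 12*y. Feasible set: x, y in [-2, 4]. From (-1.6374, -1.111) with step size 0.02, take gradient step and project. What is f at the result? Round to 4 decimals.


Step 1: Compute gradient at (-1.6374, -1.111).
grad_x = 2*7*-1.6374 - 4 = -26.9236
grad_y = 2*6*-1.111 + 12 = -1.332
Step 2: Gradient step.
x_raw = -1.6374 - 0.02*-26.9236 = -1.0989
y_raw = -1.111 - 0.02*-1.332 = -1.0844
Step 3: Project onto [-2, 4].
x_proj = clip(-1.0989) = -1.0989
y_proj = clip(-1.0844) = -1.0844
Step 4: Evaluate f.
f(-1.0989, -1.0844) = 6.8919


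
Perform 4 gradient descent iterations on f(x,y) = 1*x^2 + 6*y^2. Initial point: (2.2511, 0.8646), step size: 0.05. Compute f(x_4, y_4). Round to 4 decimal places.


Gradient descent on f(x,y) = 1*x^2 + 6*y^2.
Starting point: (2.2511, 0.8646), alpha = 0.05
Step 1: grad_x = 2*1*2.2511 = 4.5022, grad_y = 2*6*0.8646 = 10.3752
  x_1 = 2.2511 - 0.05*4.5022 = 2.026
  y_1 = 0.8646 - 0.05*10.3752 = 0.3458
Step 2: grad_x = 2*1*2.026 = 4.052, grad_y = 2*6*0.3458 = 4.1501
  x_2 = 2.026 - 0.05*4.052 = 1.8234
  y_2 = 0.3458 - 0.05*4.1501 = 0.1383
Step 3: grad_x = 2*1*1.8234 = 3.6468, grad_y = 2*6*0.1383 = 1.66
  x_3 = 1.8234 - 0.05*3.6468 = 1.6411
  y_3 = 0.1383 - 0.05*1.66 = 0.0553
Step 4: grad_x = 2*1*1.6411 = 3.2821, grad_y = 2*6*0.0553 = 0.664
  x_4 = 1.6411 - 0.05*3.2821 = 1.4769
  y_4 = 0.0553 - 0.05*0.664 = 0.0221
f(1.4769, 0.0221) = 1*1.4769^2 + 6*0.0221^2 = 2.1843


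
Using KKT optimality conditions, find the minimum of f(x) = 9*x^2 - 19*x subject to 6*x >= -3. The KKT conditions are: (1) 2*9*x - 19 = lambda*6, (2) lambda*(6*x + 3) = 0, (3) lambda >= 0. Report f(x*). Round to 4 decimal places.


Step 1: Try lambda = 0 (constraint inactive).
Stationarity: 2*9*x - 19 = 0
x* = 19/(2*9) = 19/18 = 1.0556 (rounded; the exact value 19/18 is used below)
Check constraint: 6*1.0556 = 6.3336 >= -3 -- satisfied.
Step 2: Compute optimal value.
f(x*) = 9*(19/18)^2 - 19*(19/18) = -10.0278


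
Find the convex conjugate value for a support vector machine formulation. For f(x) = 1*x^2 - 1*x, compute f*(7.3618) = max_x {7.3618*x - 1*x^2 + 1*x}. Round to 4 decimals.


f*(y) = sup_x {y*x - a*x^2 - b*x} = sup_x {(y-b)*x - a*x^2}
FOC: (y - b) - 2a*x = 0 => x* = (y - b)/(2a)
x* = (7.3618 + 1)/(2*1) = 4.1809
f*(7.3618) = (y-b)^2/(4a) = (7.3618 + 1)^2/(4*1)
= 69.9197/4 = 17.4799


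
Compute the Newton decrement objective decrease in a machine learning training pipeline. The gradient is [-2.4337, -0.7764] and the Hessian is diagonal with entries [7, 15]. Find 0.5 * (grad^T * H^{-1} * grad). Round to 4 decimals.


Step 1: H is diagonal, so H^(-1) * g = [-0.3477, -0.0518].
Step 2: g^T H^(-1) g = sum_i g_i^2 / H_ii
  = (-2.4337)^2/7 + (-0.7764)^2/15
  = 0.8461 + 0.0402 = 0.8863
Step 3: Objective decrease = 0.5 * g^T H^(-1) g = 0.4432


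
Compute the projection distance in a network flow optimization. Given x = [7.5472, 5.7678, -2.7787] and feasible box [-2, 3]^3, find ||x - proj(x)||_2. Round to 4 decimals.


Project each component onto [-2, 3].
clip(7.5472) = 3.0, clip(5.7678) = 3.0, clip(-2.7787) = -2.0
Projection = [3.0, 3.0, -2.0]
Squared diffs: [20.677, 7.6607, 0.6064]
Distance = sqrt(28.9441) = 5.38


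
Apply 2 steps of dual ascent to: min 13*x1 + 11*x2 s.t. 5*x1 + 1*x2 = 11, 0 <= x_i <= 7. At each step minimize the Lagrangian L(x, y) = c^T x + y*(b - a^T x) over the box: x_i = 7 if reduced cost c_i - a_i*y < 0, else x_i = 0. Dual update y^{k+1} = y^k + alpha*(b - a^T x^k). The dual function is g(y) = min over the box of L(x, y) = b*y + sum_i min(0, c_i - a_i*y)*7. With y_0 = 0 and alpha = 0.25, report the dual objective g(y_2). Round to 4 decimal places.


Dual ascent for LP: min 13*x1 + 11*x2, 5*x1 + 1*x2 = 11, 0 <= x_i <= 7
Step 1: y^k = 0.0, reduced costs: (13.0, 11.0)
  x^k = (0.0, 0.0), subgradient = b - a^T x = 11.0
  y^{k+1} = 0.0 + 0.25*11.0 = 2.75
Step 2: y^k = 2.75, reduced costs: (-0.75, 8.25)
  x^k = (7.0, 0.0), subgradient = b - a^T x = -24.0
  y^{k+1} = 2.75 + 0.25*-24.0 = -3.25
Dual objective at y_2 = -3.25: reduced costs (29.25, 14.25), box minimizer x = (0.0, 0.0)
g(y_2) = b*y + (c1 - a1*y)*x1 + (c2 - a2*y)*x2 = 11*(-3.25) + 29.25*0.0 + 14.25*0.0 = -35.75 + 0.0 + 0.0 = -35.75


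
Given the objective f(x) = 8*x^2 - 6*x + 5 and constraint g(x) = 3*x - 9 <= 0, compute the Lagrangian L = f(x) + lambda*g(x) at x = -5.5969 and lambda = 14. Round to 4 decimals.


Step 1: Evaluate f(x).
f(-5.5969) = 8*(-5.5969)^2 - 6*(-5.5969) + 5 = 289.1837
Step 2: Evaluate g(x).
g(-5.5969) = 3*-5.5969 - 9 = -25.7907
Step 3: Compute Lagrangian.
L = 289.1837 + 14*-25.7907 = -71.8861


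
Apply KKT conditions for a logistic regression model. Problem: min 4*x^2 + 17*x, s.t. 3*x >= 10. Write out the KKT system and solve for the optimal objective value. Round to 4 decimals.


Step 1: Try lambda = 0 (constraint inactive).
x_unc = -17/(2*4) = -2.125
Check: 3*-2.125 = -6.375 < 10 -- violated!
Step 2: Constraint must be active: 3*x = 10
x* = 10/3 = 3.3333 (rounded; the exact value 10/3 is used below)
lambda = (2*4*(10/3) + 17)/3 = 14.5556
Step 3: Compute optimal value.
f(x*) = 4*(10/3)^2 + 17*(10/3) = 101.1111


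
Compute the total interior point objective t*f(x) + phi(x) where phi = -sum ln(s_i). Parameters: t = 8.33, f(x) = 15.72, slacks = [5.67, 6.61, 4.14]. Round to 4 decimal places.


Step 1: Compute log-barrier.
ln values: [1.7352, 1.8886, 1.4207]
phi = -(1.7352 + 1.8886 + 1.4207) = -5.0445
Step 2: Compute augmented objective.
t*f(x) = 8.33*15.72 = 130.9476
Total = 130.9476 - 5.0445 = 125.9031


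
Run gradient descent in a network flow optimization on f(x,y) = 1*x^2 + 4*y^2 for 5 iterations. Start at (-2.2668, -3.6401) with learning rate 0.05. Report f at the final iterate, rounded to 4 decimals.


Gradient descent on f(x,y) = 1*x^2 + 4*y^2.
Starting point: (-2.2668, -3.6401), alpha = 0.05
Step 1: grad_x = 2*1*-2.2668 = -4.5336, grad_y = 2*4*-3.6401 = -29.1208
  x_1 = -2.2668 - 0.05*-4.5336 = -2.0401
  y_1 = -3.6401 - 0.05*-29.1208 = -2.1841
Step 2: grad_x = 2*1*-2.0401 = -4.0802, grad_y = 2*4*-2.1841 = -17.4725
  x_2 = -2.0401 - 0.05*-4.0802 = -1.8361
  y_2 = -2.1841 - 0.05*-17.4725 = -1.3104
Step 3: grad_x = 2*1*-1.8361 = -3.6722, grad_y = 2*4*-1.3104 = -10.4835
  x_3 = -1.8361 - 0.05*-3.6722 = -1.6525
  y_3 = -1.3104 - 0.05*-10.4835 = -0.7863
Step 4: grad_x = 2*1*-1.6525 = -3.305, grad_y = 2*4*-0.7863 = -6.2901
  x_4 = -1.6525 - 0.05*-3.305 = -1.4872
  y_4 = -0.7863 - 0.05*-6.2901 = -0.4718
Step 5: grad_x = 2*1*-1.4872 = -2.9745, grad_y = 2*4*-0.4718 = -3.7741
  x_5 = -1.4872 - 0.05*-2.9745 = -1.3385
  y_5 = -0.4718 - 0.05*-3.7741 = -0.2831
f(-1.3385, -0.2831) = 1*(-1.3385)^2 + 4*(-0.2831)^2 = 2.1121


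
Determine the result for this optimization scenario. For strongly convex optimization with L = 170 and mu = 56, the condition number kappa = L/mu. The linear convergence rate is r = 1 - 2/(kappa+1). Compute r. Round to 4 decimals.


Step 1: Compute the condition number.
kappa = L/mu = 170/56 = 3.0357
Step 2: Compute the convergence rate.
r = 1 - 2/(kappa + 1) = 1 - 2*mu/(L + mu) = (L - mu)/(L + mu) = 114/226 = 0.5044


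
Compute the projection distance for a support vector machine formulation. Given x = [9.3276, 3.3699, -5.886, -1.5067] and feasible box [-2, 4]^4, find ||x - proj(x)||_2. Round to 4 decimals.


Project each component onto [-2, 4].
clip(9.3276) = 4.0, clip(3.3699) = 3.3699, clip(-5.886) = -2.0, clip(-1.5067) = -1.5067
Projection = [4.0, 3.3699, -2.0, -1.5067]
Squared diffs: [28.3833, 0.0, 15.101, 0.0]
Distance = sqrt(43.4843) = 6.5943


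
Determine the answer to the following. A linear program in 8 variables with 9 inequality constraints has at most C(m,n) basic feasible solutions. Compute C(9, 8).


Each vertex corresponds to some choice of n active constraints out of m, so the number of vertices is at most C(m, n) = m! / (n!(m-n)!).
m = 9, n = 8
Numerator: 9 * 8 * 7 * 6 * 5 * 4 * 3 * 2
Denominator: 8! = 40320
C(9, 8) = 9


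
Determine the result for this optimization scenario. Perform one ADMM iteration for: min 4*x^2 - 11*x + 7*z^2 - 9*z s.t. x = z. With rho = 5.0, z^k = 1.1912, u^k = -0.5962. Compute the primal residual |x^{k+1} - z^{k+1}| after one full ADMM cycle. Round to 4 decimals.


ADMM iteration with rho = 5.0, z^k = 1.1912, u^k = -0.5962
Step 1: x-update.
Minimize 4*x^2 - 11*x + (5.0/2)*(x - 1.1912 - 0.5962)^2
FOC: (2*4 + 5.0)*x = 11 + 5.0*(1.1912 + 0.5962)
x^{k+1} = 1.5336
Step 2: z-update.
Minimize 7*z^2 - 9*z + (5.0/2)*(1.5336 - z - 0.5962)^2
FOC: (2*7 + 5.0)*z = 9 + 5.0*(1.5336 - 0.5962)
z^{k+1} = 0.7204
Step 3: u-update.
u^{k+1} = -0.5962 + 1.5336 - 0.7204 = 0.217
Step 4: Primal residual = |1.5336 - 0.7204| = 0.8132


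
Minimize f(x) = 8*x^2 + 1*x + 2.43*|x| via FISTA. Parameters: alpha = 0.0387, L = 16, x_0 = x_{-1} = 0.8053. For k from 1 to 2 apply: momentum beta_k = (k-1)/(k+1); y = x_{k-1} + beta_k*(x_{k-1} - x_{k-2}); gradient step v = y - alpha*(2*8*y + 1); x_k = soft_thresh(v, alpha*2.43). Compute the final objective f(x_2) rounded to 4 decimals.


FISTA on f(x) = 8*x^2 + 1*x + 2.43*|x|
L = 16, alpha = 0.0387
Iteration 1: beta = 0.0, y = 0.8053 + 0.0*(0.8053 - 0.8053) = 0.8053
  grad(y) = 13.8848, v = y - alpha*grad = 0.268
  prox(v) = soft_thresh(0.268, 0.094) = 0.1739
Iteration 2: beta = 0.3333, y = 0.1739 + 0.3333*(0.1739 - 0.8053) = -0.0365
  grad(y) = 0.4153, v = y - alpha*grad = -0.0526
  prox(v) = soft_thresh(-0.0526, 0.094) = 0.0
f(x_2) = 8*0.0^2 + 1*0.0 + 2.43*|0.0| = 0.0


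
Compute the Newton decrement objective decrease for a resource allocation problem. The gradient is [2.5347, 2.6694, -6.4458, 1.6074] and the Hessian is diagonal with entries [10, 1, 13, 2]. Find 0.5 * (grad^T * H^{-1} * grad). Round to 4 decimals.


Step 1: H is diagonal, so H^(-1) * g = [0.2535, 2.6694, -0.4958, 0.8037].
Step 2: g^T H^(-1) g = sum_i g_i^2 / H_ii
  = (2.5347)^2/10 + (2.6694)^2/1 + (-6.4458)^2/13 + (1.6074)^2/2
  = 0.6425 + 7.1257 + 3.196 + 1.2919 = 12.2561
Step 3: Objective decrease = 0.5 * g^T H^(-1) g = 6.128


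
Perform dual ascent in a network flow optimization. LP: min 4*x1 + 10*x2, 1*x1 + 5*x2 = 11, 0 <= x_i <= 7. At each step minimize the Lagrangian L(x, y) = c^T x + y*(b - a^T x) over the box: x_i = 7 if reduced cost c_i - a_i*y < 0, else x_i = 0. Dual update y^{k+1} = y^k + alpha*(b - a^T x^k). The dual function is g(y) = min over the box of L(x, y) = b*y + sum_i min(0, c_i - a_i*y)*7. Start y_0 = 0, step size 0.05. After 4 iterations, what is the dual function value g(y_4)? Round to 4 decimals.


Dual ascent for LP: min 4*x1 + 10*x2, 1*x1 + 5*x2 = 11, 0 <= x_i <= 7
Step 1: y^k = 0.0, reduced costs: (4.0, 10.0)
  x^k = (0.0, 0.0), subgradient = b - a^T x = 11.0
  y^{k+1} = 0.0 + 0.05*11.0 = 0.55
Step 2: y^k = 0.55, reduced costs: (3.45, 7.25)
  x^k = (0.0, 0.0), subgradient = b - a^T x = 11.0
  y^{k+1} = 0.55 + 0.05*11.0 = 1.1
Step 3: y^k = 1.1, reduced costs: (2.9, 4.5)
  x^k = (0.0, 0.0), subgradient = b - a^T x = 11.0
  y^{k+1} = 1.1 + 0.05*11.0 = 1.65
Step 4: y^k = 1.65, reduced costs: (2.35, 1.75)
  x^k = (0.0, 0.0), subgradient = b - a^T x = 11.0
  y^{k+1} = 1.65 + 0.05*11.0 = 2.2
Dual objective at y_4 = 2.2: reduced costs (1.8, -1.0), box minimizer x = (0.0, 7.0)
g(y_4) = b*y + (c1 - a1*y)*x1 + (c2 - a2*y)*x2 = 11*2.2 + 1.8*0.0 + (-1.0)*7.0 = 24.2 + 0.0 - 7.0 = 17.2


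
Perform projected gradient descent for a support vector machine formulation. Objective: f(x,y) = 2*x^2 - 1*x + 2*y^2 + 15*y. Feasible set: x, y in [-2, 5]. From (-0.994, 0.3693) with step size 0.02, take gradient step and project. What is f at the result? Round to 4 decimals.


Step 1: Compute gradient at (-0.994, 0.3693).
grad_x = 2*2*-0.994 - 1 = -4.976
grad_y = 2*2*0.3693 + 15 = 16.4772
Step 2: Gradient step.
x_raw = -0.994 - 0.02*-4.976 = -0.8945
y_raw = 0.3693 - 0.02*16.4772 = 0.0398
Step 3: Project onto [-2, 5].
x_proj = clip(-0.8945) = -0.8945
y_proj = clip(0.0398) = 0.0398
Step 4: Evaluate f.
f(-0.8945, 0.0398) = 3.0942


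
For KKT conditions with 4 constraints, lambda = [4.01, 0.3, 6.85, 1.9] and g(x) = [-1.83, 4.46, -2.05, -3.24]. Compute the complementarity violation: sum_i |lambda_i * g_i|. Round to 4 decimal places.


KKT complementary slackness check:
lambda_1 * g_1 = 4.01 * -1.83 = -7.3383
lambda_2 * g_2 = 0.3 * 4.46 = 1.338
lambda_3 * g_3 = 6.85 * -2.05 = -14.0425
lambda_4 * g_4 = 1.9 * -3.24 = -6.156
Total violation = 7.3383 + 1.338 + 14.0425 + 6.156 = 28.8748


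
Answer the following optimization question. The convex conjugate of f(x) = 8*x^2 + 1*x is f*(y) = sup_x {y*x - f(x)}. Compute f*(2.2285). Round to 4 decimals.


f*(y) = sup_x {y*x - a*x^2 - b*x} = sup_x {(y-b)*x - a*x^2}
FOC: (y - b) - 2a*x = 0 => x* = (y - b)/(2a)
x* = (2.2285 - 1)/(2*8) = 0.0768
f*(2.2285) = (y-b)^2/(4a) = (2.2285 - 1)^2/(4*8)
= 1.5092/32 = 0.0472


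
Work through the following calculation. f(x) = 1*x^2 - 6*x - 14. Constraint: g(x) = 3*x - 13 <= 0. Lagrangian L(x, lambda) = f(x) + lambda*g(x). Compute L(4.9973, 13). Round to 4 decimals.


Step 1: Evaluate f(x).
f(4.9973) = 1*4.9973^2 - 6*4.9973 - 14 = -19.0108
Step 2: Evaluate g(x).
g(4.9973) = 3*4.9973 - 13 = 1.9919
Step 3: Compute Lagrangian.
L = -19.0108 + 13*1.9919 = 6.8839


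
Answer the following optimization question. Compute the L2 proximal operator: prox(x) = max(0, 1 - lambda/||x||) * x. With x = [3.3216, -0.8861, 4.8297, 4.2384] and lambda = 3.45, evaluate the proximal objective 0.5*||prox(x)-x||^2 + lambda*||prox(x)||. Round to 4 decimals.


Step 1: Compute ||x||.
||x|| = 7.2875
Step 2: Compute scaling factor.
scale = max(0, 1 - 3.45/7.2875) = 0.5266
Step 3: prox(x) = [1.7491, -0.4666, 2.5433, 2.2319]
||prox(x)|| = 3.8375
Step 4: Proximal objective.
0.5*||prox-x||^2 = 5.9513
lambda*||prox|| = 13.2394
Total = 19.1908


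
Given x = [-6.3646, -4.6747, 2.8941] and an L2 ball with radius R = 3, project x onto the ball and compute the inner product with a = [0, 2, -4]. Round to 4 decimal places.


Step 1: Compute ||x|| (intermediates to 6 decimals).
||x|| = sqrt((-6.3646)^2 + (-4.6747)^2 + 2.8941^2) = 8.410515
Step 2: Project.
Since ||x|| > R, scale = R/||x|| = 3/8.410515 = 0.356696, proj(x) = scale * x
proj(x) = [-2.270227, -1.667447, 1.032314]
Step 3: Dot product.
a^T * proj(x) = 0*(-2.270227) + 2*(-1.667447) - 4*1.032314 = -7.4642


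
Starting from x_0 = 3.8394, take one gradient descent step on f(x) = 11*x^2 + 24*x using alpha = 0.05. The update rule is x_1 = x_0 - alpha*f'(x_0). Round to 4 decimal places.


We compute the gradient at x_0 and apply the update.
f'(x) = 22*x + 24
f'(3.8394) = 22*3.8394 + 24 = 108.4668
x_1 = 3.8394 - 0.05*108.4668 = -1.5839


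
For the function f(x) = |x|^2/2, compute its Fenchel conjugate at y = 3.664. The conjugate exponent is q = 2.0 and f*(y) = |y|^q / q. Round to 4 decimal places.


The conjugate exponent q satisfies 1/p + 1/q = 1.
p = 2, so q = 2/(2 - 1) = 2.0
|y|^q = 3.664^2.0 = 13.4249
f*(3.664) = 13.4249 / 2.0 = 6.7124


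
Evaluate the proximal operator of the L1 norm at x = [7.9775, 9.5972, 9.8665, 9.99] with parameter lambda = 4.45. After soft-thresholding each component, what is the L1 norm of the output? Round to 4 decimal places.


Soft-thresholding with lambda = 4.45:
prox(7.9775) = sign(7.9775)*max(|7.9775| - 4.45, 0) = 3.5275
prox(9.5972) = sign(9.5972)*max(|9.5972| - 4.45, 0) = 5.1472
prox(9.8665) = sign(9.8665)*max(|9.8665| - 4.45, 0) = 5.4165
prox(9.99) = sign(9.99)*max(|9.99| - 4.45, 0) = 5.54
prox(x) = [3.5275, 5.1472, 5.4165, 5.54]
||prox(x)||_1 = 3.5275 + 5.1472 + 5.4165 + 5.54 = 19.6312


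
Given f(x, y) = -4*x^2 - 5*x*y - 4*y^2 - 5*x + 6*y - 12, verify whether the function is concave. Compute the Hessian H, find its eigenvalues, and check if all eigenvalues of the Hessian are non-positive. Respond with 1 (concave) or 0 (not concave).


The Hessian of f(x,y) = -4*x^2 - 5*x*y - 4*y^2 - 5*x + 6*y - 12 is:
H = [[-8, -5], [-5, -8]]
Trace = -8 - 8 = -16
Determinant = -8*-8 - (-5)^2 = 39
Discriminant = (-16)^2 - 4*39 = 100.0
Eigenvalues: lambda_1 = -13.0, lambda_2 = -3.0
The function is concave.

1


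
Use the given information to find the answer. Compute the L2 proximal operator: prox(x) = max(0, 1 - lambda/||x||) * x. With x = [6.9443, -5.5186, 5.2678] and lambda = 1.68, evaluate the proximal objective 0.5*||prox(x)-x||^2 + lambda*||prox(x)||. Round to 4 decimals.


Step 1: Compute ||x||.
||x|| = 10.3164
Step 2: Compute scaling factor.
scale = max(0, 1 - 1.68/10.3164) = 0.8372
Step 3: prox(x) = [5.8134, -4.6199, 4.41]
||prox(x)|| = 8.6364
Step 4: Proximal objective.
0.5*||prox-x||^2 = 1.4112
lambda*||prox|| = 14.5092
Total = 15.9203


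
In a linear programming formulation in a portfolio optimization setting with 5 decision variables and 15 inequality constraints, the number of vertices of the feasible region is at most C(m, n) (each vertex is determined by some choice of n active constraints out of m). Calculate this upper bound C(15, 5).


Each vertex corresponds to some choice of n active constraints out of m, so the number of vertices is at most C(m, n) = m! / (n!(m-n)!).
m = 15, n = 5
Numerator: 15 * 14 * 13 * 12 * 11
Denominator: 5! = 120
C(15, 5) = 3003


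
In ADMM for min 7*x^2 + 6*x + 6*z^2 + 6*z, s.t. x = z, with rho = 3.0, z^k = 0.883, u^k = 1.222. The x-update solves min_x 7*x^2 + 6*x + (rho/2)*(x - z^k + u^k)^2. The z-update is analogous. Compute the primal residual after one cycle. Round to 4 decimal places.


ADMM iteration with rho = 3.0, z^k = 0.883, u^k = 1.222
Step 1: x-update.
Minimize 7*x^2 + 6*x + (3.0/2)*(x - 0.883 + 1.222)^2
FOC: (2*7 + 3.0)*x = -6 + 3.0*(0.883 - 1.222)
x^{k+1} = -0.4128
Step 2: z-update.
Minimize 6*z^2 + 6*z + (3.0/2)*(-0.4128 - z + 1.222)^2
FOC: (2*6 + 3.0)*z = -6 + 3.0*(-0.4128 + 1.222)
z^{k+1} = -0.2382
Step 3: u-update.
u^{k+1} = 1.222 - 0.4128 + 0.2382 = 1.0474
Step 4: Primal residual = |-0.4128 + 0.2382| = 0.1746


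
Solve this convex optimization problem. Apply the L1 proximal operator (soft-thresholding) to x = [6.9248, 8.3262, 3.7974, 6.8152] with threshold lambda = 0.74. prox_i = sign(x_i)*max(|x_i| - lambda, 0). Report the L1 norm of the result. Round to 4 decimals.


Soft-thresholding with lambda = 0.74:
prox(6.9248) = sign(6.9248)*max(|6.9248| - 0.74, 0) = 6.1848
prox(8.3262) = sign(8.3262)*max(|8.3262| - 0.74, 0) = 7.5862
prox(3.7974) = sign(3.7974)*max(|3.7974| - 0.74, 0) = 3.0574
prox(6.8152) = sign(6.8152)*max(|6.8152| - 0.74, 0) = 6.0752
prox(x) = [6.1848, 7.5862, 3.0574, 6.0752]
||prox(x)||_1 = 6.1848 + 7.5862 + 3.0574 + 6.0752 = 22.9036


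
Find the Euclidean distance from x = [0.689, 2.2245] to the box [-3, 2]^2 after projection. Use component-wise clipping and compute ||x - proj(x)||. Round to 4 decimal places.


Project each component onto [-3, 2].
clip(0.689) = 0.689, clip(2.2245) = 2.0
Projection = [0.689, 2.0]
Squared diffs: [0.0, 0.0504]
Distance = sqrt(0.0504) = 0.2245


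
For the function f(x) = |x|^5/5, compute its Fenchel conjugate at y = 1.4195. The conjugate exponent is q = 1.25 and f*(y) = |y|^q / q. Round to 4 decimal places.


The conjugate exponent q satisfies 1/p + 1/q = 1.
p = 5, so q = 5/(5 - 1) = 1.25
|y|^q = 1.4195^1.25 = 1.5494
f*(1.4195) = 1.5494 / 1.25 = 1.2395


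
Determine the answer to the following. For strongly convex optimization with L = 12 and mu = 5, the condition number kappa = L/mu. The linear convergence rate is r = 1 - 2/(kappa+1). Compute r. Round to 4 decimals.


Step 1: Compute the condition number.
kappa = L/mu = 12/5 = 2.4
Step 2: Compute the convergence rate.
r = 1 - 2/(kappa + 1) = 1 - 2*mu/(L + mu) = (L - mu)/(L + mu) = 7/17 = 0.4118


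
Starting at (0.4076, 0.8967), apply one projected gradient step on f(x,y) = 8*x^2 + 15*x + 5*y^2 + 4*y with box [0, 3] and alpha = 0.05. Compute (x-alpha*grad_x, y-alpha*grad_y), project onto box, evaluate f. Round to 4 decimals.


Step 1: Compute gradient at (0.4076, 0.8967).
grad_x = 2*8*0.4076 + 15 = 21.5216
grad_y = 2*5*0.8967 + 4 = 12.967
Step 2: Gradient step.
x_raw = 0.4076 - 0.05*21.5216 = -0.6685
y_raw = 0.8967 - 0.05*12.967 = 0.2484
Step 3: Project onto [0, 3].
x_proj = clip(-0.6685) = 0.0
y_proj = clip(0.2484) = 0.2484
Step 4: Evaluate f.
f(0.0, 0.2484) = 1.3018
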